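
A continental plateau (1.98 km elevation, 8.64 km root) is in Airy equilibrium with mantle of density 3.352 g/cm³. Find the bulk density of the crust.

ρ_c h = (ρ_m − ρ_c) r → ρ_c (h + r) = ρ_m r → ρ_c = ρ_m r / (h + r).
ρ_c = 3.352 × 8.64 km / (1.98 km + 8.64 km) = 2.73 g/cm³.

2.73 g/cm³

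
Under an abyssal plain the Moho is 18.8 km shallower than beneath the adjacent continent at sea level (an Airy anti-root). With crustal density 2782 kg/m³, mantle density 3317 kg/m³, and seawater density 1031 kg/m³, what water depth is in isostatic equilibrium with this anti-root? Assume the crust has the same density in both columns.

Replacing a thickness d of crust by seawater at the top must be balanced by replacing crust with mantle at the base: d (ρ_c − ρ_w) = a (ρ_m − ρ_c).
d = a (ρ_m − ρ_c)/(ρ_c − ρ_w) = 18.8 km × 535/1751 = 5.74 km.

5.74 km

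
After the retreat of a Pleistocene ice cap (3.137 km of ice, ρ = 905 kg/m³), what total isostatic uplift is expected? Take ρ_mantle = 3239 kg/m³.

0.877 km

Removing the load lets mantle flow back in; uplift u satisfies ρ_ice t = ρ_m u.
u = t ρ_ice/ρ_m = 3.137 km × 905/3239 = 0.877 km.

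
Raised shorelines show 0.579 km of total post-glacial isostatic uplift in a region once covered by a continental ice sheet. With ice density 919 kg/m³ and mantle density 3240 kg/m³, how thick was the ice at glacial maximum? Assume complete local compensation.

u = t ρ_ice/ρ_m → t = u ρ_m/ρ_ice = 0.579 km × 3240/919 = 2.04 km.

2.04 km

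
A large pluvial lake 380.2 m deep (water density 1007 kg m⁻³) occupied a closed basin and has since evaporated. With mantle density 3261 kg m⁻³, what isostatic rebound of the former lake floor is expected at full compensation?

117 m

u = d ρ_w/ρ_m = 380.2 m × 1007/3261 = 117 m.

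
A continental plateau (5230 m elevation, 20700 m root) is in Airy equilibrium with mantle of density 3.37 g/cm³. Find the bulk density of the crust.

2.69 g/cm³

ρ_c h = (ρ_m − ρ_c) r → ρ_c (h + r) = ρ_m r → ρ_c = ρ_m r / (h + r).
ρ_c = 3.37 × 20700 m / (5230 m + 20700 m) = 2.69 g/cm³.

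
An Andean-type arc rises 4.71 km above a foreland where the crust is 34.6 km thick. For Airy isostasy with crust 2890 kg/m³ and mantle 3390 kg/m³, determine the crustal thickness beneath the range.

66.5 km

Root depth r = h ρ_c / (ρ_m − ρ_c) = 4.71 km × 2890 / 500 = 27.22 km.
Total thickness = T + h + r = 34.6 km + 4.71 km + 27.22 km = 66.5 km.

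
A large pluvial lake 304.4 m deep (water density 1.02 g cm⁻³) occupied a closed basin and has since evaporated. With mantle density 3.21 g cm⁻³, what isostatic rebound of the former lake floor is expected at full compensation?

u = d ρ_w/ρ_m = 304.4 m × 1.02/3.21 = 96.7 m.

96.7 m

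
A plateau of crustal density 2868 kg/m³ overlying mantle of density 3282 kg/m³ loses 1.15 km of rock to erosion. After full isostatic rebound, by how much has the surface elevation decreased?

Rebound u = e ρ_c/ρ_m = 1.15 km × 2868/3282 = 1.005 km.
Net surface drop = e − u = 1.15 km − 1.005 km = e (ρ_m − ρ_c)/ρ_m = 0.145 km.

0.145 km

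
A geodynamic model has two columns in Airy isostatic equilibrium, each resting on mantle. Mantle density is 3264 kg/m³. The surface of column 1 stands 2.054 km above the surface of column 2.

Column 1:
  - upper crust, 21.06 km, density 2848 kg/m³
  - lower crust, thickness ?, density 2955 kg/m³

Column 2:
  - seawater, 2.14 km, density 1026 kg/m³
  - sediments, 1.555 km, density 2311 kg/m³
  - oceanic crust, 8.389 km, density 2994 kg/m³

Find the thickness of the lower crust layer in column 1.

Take the compensation level at the base of the deeper column (depth z_c below the surface of column 1) and equate Σ ρ_i t_i down to z_c; mantle fills any gap and the z_c terms cancel.
Column 1: 21.06×2848 + x×2955 + (z_c − 21.06 − x)×3264
Column 2: 2.054×0 + 2.14×1026 + 1.555×2311 + 8.389×2994 + (z_c − 2.054 − 12.084)×3264
The z_c×3264 term appears on both sides and cancels. Collect the known terms of each column as K = Σ(ρt)_known − 3264 × (depth of known layers): K_1 = 59978.88 − 3264×21.06 = −8760.96; K_2 = 30905.911 − 3264×(2.054 + 12.084) = −15240.521.
Balance: K_1 − x×(3264 − 2955) = K_2, so x = (K_1 − K_2)/(3264 − 2955) = 6479.56/309 = 21 km.

21 km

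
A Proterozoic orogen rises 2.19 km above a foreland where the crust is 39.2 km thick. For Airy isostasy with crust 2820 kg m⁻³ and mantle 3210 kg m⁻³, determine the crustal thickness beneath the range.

Root depth r = h ρ_c / (ρ_m − ρ_c) = 2.19 km × 2820 / 390 = 15.84 km.
Total thickness = T + h + r = 39.2 km + 2.19 km + 15.84 km = 57.2 km.

57.2 km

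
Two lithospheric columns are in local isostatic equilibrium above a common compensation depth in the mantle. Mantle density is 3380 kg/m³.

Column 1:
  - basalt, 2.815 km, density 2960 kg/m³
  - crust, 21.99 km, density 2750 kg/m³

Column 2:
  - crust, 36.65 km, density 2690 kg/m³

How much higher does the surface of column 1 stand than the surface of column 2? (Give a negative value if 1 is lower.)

−3.03 km

For any compensation level in the mantle, the mantle terms cancel and isostasy reduces to e = (Σt_1 − Σt_2) − (Σ(ρt)_1 − Σ(ρt)_2) / ρ_m.
Σt_1 = 24.805 km; Σt_2 = 36.65 km; Σ(ρt)_1 = 68804.9; Σ(ρt)_2 = 98588.5 (in km·kg/m³).
e = (24.805 − 36.65) − (68804.9 − 98588.5) / 3380 = −3.03 km.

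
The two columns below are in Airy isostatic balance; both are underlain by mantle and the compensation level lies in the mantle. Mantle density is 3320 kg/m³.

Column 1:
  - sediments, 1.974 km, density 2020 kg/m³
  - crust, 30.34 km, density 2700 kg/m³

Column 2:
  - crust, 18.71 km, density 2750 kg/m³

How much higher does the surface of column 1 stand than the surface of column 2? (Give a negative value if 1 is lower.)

3.23 km

For any compensation level in the mantle, the mantle terms cancel and isostasy reduces to e = (Σt_1 − Σt_2) − (Σ(ρt)_1 − Σ(ρt)_2) / ρ_m.
Σt_1 = 32.314 km; Σt_2 = 18.71 km; Σ(ρt)_1 = 85905.48; Σ(ρt)_2 = 51452.5 (in km·kg/m³).
e = (32.314 − 18.71) − (85905.48 − 51452.5) / 3320 = 3.23 km.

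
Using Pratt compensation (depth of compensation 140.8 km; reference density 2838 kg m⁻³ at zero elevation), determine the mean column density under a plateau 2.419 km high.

2790 kg m⁻³

Pratt balance: ρ_ref D = ρ (D + h).
ρ = ρ_ref D/(D + h) = 2838 × 140.8 km/(140.8 km + 2.419 km) = 2790 kg m⁻³.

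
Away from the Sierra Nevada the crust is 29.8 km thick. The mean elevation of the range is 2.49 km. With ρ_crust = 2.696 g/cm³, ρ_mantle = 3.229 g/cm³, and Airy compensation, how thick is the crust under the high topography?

Root depth r = h ρ_c / (ρ_m − ρ_c) = 2.49 km × 2.696 / 0.533 = 12.59 km.
Total thickness = T + h + r = 29.8 km + 2.49 km + 12.59 km = 44.9 km.

44.9 km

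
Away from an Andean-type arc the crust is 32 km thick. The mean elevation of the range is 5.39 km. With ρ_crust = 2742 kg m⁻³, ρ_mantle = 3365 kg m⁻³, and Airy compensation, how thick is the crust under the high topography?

Root depth r = h ρ_c / (ρ_m − ρ_c) = 5.39 km × 2742 / 623 = 23.72 km.
Total thickness = T + h + r = 32 km + 5.39 km + 23.72 km = 61.1 km.

61.1 km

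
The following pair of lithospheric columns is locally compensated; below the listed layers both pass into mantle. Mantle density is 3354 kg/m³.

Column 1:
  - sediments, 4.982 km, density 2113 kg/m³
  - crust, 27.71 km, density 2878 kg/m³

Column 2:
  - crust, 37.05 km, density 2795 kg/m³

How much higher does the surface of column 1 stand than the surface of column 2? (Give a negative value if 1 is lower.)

−0.399 km

For any compensation level in the mantle, the mantle terms cancel and isostasy reduces to e = (Σt_1 − Σt_2) − (Σ(ρt)_1 − Σ(ρt)_2) / ρ_m.
Σt_1 = 32.692 km; Σt_2 = 37.05 km; Σ(ρt)_1 = 90276.346; Σ(ρt)_2 = 103554.75 (in km·kg/m³).
e = (32.692 − 37.05) − (90276.346 − 103554.75) / 3354 = −0.399 km.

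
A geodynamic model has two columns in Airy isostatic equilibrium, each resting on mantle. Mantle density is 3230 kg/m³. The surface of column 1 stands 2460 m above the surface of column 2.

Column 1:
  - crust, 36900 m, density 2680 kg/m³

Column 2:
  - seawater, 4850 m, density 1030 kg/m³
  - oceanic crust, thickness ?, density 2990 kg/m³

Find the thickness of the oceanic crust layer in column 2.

Take the compensation level at the base of the deeper column (depth z_c below the surface of column 1) and equate Σ ρ_i t_i down to z_c; mantle fills any gap and the z_c terms cancel.
Column 1: 36900×2680 + (z_c − 36900)×3230
Column 2: 2460×0 + 4850×1030 + x×2990 + (z_c − 2460 − 4850 − x)×3230
The z_c×3230 term appears on both sides and cancels. Collect the known terms of each column as K = Σ(ρt)_known − 3230 × (depth of known layers): K_1 = 98892000 − 3230×36900 = −20295000; K_2 = 4995500 − 3230×(2460 + 4850) = −18615800.
Balance: K_1 = K_2 − x×(3230 − 2990), so x = (K_2 − K_1)/(3230 − 2990) = 1679200/240 = 7000 m.

7000 m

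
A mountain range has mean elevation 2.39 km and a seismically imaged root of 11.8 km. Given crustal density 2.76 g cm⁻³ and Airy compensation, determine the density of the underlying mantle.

3.32 g cm⁻³

Airy balance: ρ_c h = (ρ_m − ρ_c) r → ρ_m = ρ_c (1 + h/r).
ρ_m = 2.76 × (1 + 2.39 km/11.8 km) = 3.32 g cm⁻³.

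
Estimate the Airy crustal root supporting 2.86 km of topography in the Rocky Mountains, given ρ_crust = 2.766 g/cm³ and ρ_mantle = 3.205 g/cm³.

18 km

For local isostatic compensation: the weight of the topography is balanced by the buoyancy of the root, ρ_c h = (ρ_m − ρ_c) r.
r = h · ρ_c / (ρ_m − ρ_c) = 2.86 km × 2.766 / (3.205 − 2.766) = 18 km.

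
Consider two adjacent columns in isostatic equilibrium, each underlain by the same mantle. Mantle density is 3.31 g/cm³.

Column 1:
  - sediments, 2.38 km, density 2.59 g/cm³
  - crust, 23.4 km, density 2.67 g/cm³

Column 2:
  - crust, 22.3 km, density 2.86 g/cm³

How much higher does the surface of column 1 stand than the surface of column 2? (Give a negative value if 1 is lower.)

2.01 km

For any compensation level in the mantle, the mantle terms cancel and isostasy reduces to e = (Σt_1 − Σt_2) − (Σ(ρt)_1 − Σ(ρt)_2) / ρ_m.
Σt_1 = 25.78 km; Σt_2 = 22.3 km; Σ(ρt)_1 = 68.6422; Σ(ρt)_2 = 63.778 (in km·g/cm³).
e = (25.78 − 22.3) − (68.6422 − 63.778) / 3.31 = 2.01 km.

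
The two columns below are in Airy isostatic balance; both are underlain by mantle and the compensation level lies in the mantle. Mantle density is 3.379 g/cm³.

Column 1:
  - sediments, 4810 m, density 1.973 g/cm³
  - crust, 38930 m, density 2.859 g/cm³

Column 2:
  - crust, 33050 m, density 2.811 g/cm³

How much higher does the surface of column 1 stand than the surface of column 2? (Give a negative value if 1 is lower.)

For any compensation level in the mantle, the mantle terms cancel and isostasy reduces to e = (Σt_1 − Σt_2) − (Σ(ρt)_1 − Σ(ρt)_2) / ρ_m.
Σt_1 = 43740 m; Σt_2 = 33050 m; Σ(ρt)_1 = 120791; Σ(ρt)_2 = 92903.55 (in m·g/cm³).
e = (43740 − 33050) − (120791 − 92903.55) / 3.379 = 2440 m.

2440 m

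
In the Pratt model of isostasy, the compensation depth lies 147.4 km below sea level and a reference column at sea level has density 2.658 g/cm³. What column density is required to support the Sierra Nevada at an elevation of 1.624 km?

Pratt balance: ρ_ref D = ρ (D + h).
ρ = ρ_ref D/(D + h) = 2.658 × 147.4 km/(147.4 km + 1.624 km) = 2.63 g/cm³.

2.63 g/cm³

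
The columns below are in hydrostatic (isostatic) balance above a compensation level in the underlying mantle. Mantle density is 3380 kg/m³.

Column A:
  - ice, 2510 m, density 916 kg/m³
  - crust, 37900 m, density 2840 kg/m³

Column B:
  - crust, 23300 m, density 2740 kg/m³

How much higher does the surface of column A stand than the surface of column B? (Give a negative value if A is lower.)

3470 m

For any compensation level in the mantle, the mantle terms cancel and isostasy reduces to e = (Σt_A − Σt_B) − (Σ(ρt)_A − Σ(ρt)_B) / ρ_m.
Σt_A = 40410 m; Σt_B = 23300 m; Σ(ρt)_A = 109935160; Σ(ρt)_B = 63842000 (in m·kg/m³).
e = (40410 − 23300) − (109935160 − 63842000) / 3380 = 3470 m.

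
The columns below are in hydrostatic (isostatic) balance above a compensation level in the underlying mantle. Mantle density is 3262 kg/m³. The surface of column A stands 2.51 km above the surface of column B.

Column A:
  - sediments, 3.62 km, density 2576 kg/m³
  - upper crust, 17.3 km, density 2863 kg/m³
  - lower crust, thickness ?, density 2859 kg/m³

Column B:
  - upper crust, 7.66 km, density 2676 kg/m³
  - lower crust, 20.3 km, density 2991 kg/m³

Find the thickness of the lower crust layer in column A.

21.8 km

Take the compensation level at the base of the deeper column (depth z_c below the surface of column A) and equate Σ ρ_i t_i down to z_c; mantle fills any gap and the z_c terms cancel.
Column A: 3.62×2576 + 17.3×2863 + x×2859 + (z_c − 20.92 − x)×3262
Column B: 2.51×0 + 7.66×2676 + 20.3×2991 + (z_c − 2.51 − 27.96)×3262
The z_c×3262 term appears on both sides and cancels. Collect the known terms of each column as K = Σ(ρt)_known − 3262 × (depth of known layers): K_A = 58855.02 − 3262×20.92 = −9386.02; K_B = 81215.46 − 3262×(2.51 + 27.96) = −18177.68.
Balance: K_A − x×(3262 − 2859) = K_B, so x = (K_A − K_B)/(3262 − 2859) = 8791.66/403 = 21.8 km.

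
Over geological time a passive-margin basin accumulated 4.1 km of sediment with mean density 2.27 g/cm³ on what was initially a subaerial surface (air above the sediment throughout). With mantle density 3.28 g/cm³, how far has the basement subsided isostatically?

2.84 km

Subaerial load: s = t ρ_sed / ρ_m = 4.1 km × 2.27/3.28 = 2.84 km.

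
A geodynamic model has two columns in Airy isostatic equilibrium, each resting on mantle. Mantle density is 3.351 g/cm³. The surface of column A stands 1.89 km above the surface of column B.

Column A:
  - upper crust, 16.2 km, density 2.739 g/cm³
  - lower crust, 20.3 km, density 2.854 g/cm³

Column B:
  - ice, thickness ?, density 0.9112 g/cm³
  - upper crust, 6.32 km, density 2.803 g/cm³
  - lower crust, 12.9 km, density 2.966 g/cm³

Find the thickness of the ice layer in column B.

2.15 km

Take the compensation level at the base of the deeper column (depth z_c below the surface of column A) and equate Σ ρ_i t_i down to z_c; mantle fills any gap and the z_c terms cancel.
Column A: 16.2×2.739 + 20.3×2.854 + (z_c − 36.5)×3.351
Column B: 1.89×0 + x×0.9112 + 6.32×2.803 + 12.9×2.966 + (z_c − 1.89 − 19.22 − x)×3.351
The z_c×3.351 term appears on both sides and cancels. Collect the known terms of each column as K = Σ(ρt)_known − 3.351 × (depth of known layers): K_A = 102.308 − 3.351×36.5 = −20.0035; K_B = 55.97636 − 3.351×(1.89 + 19.22) = −14.76325.
Balance: K_A = K_B − x×(3.351 − 0.9112), so x = (K_B − K_A)/(3.351 − 0.9112) = 5.24025/2.4398 = 2.15 km.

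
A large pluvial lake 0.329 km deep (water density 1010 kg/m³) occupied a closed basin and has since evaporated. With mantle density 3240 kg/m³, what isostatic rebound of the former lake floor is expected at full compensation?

0.103 km

u = d ρ_w/ρ_m = 0.329 km × 1010/3240 = 0.103 km.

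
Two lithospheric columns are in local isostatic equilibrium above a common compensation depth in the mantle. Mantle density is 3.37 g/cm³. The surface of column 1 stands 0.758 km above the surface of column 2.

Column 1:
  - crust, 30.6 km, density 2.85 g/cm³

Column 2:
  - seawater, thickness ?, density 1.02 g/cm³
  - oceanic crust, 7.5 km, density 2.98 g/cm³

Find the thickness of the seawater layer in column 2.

Take the compensation level at the base of the deeper column (depth z_c below the surface of column 1) and equate Σ ρ_i t_i down to z_c; mantle fills any gap and the z_c terms cancel.
Column 1: 30.6×2.85 + (z_c − 30.6)×3.37
Column 2: 0.758×0 + x×1.02 + 7.5×2.98 + (z_c − 0.758 − 7.5 − x)×3.37
The z_c×3.37 term appears on both sides and cancels. Collect the known terms of each column as K = Σ(ρt)_known − 3.37 × (depth of known layers): K_1 = 87.21 − 3.37×30.6 = −15.912; K_2 = 22.35 − 3.37×(0.758 + 7.5) = −5.47946.
Balance: K_1 = K_2 − x×(3.37 − 1.02), so x = (K_2 − K_1)/(3.37 − 1.02) = 10.4325/2.35 = 4.44 km.

4.44 km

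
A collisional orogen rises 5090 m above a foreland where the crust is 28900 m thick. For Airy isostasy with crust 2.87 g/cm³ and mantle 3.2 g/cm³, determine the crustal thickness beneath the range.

78300 m

Root depth r = h ρ_c / (ρ_m − ρ_c) = 5090 m × 2.87 / 0.33 = 44270 m.
Total thickness = T + h + r = 28900 m + 5090 m + 44270 m = 78300 m.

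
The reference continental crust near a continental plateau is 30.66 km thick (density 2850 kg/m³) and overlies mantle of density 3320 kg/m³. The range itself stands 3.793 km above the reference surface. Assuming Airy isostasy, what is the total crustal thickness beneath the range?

Root depth r = h ρ_c / (ρ_m − ρ_c) = 3.793 km × 2850 / 470 = 23 km.
Total thickness = T + h + r = 30.66 km + 3.793 km + 23 km = 57.5 km.

57.5 km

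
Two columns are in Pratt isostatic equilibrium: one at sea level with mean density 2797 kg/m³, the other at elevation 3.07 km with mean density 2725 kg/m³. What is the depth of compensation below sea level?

116 km

ρ_ref D = ρ (D + h) → D (ρ_ref − ρ) = ρ h.
D = ρ h/(ρ_ref − ρ) = 2725 × 3.07 km/(2797 − 2725) = 116 km.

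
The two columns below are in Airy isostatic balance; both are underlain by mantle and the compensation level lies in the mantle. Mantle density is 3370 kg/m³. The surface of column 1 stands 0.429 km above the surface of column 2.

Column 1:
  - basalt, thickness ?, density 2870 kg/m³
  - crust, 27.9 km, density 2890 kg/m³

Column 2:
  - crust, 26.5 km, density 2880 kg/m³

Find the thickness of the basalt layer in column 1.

2.08 km

Take the compensation level at the base of the deeper column (depth z_c below the surface of column 1) and equate Σ ρ_i t_i down to z_c; mantle fills any gap and the z_c terms cancel.
Column 1: x×2870 + 27.9×2890 + (z_c − 27.9 − x)×3370
Column 2: 0.429×0 + 26.5×2880 + (z_c − 0.429 − 26.5)×3370
The z_c×3370 term appears on both sides and cancels. Collect the known terms of each column as K = Σ(ρt)_known − 3370 × (depth of known layers): K_1 = 80631 − 3370×27.9 = −13392; K_2 = 76320 − 3370×(0.429 + 26.5) = −14430.73.
Balance: K_1 − x×(3370 − 2870) = K_2, so x = (K_1 − K_2)/(3370 − 2870) = 1038.73/500 = 2.08 km.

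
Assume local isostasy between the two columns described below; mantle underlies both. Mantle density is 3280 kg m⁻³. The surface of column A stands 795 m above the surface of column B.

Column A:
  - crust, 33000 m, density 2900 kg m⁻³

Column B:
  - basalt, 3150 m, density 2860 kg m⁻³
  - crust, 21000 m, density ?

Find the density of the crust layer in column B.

Take the compensation level at the base of the deeper column (depth z_c below the surface of column A) and equate Σ ρ_i t_i down to z_c; mantle fills any gap and the z_c terms cancel.
Column A: 33000×2900 + (z_c − 33000)×3280
Column B: 795×0 + 3150×2860 + 21000×ρ + (z_c − 795 − 24150)×3280
The z_c×3280 term appears on both sides and cancels. Collect the known terms of each column as K = Σ(ρt)_known − 3280 × (depth of known layers): K_A = 95700000 − 3280×33000 = −12540000; K_B = 9009000 − 3280×(795 + 24150) = −72810600.
Balance: K_A = K_B + 21000×ρ, so ρ = (K_A − K_B)/21000 = 60270600/21000 = 2870 kg m⁻³.

2870 kg m⁻³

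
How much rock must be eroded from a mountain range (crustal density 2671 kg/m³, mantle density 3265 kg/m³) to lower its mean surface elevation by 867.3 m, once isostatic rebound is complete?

Net drop Δ = e − u = e − e ρ_c/ρ_m = e (ρ_m − ρ_c)/ρ_m.
e = Δ ρ_m/(ρ_m − ρ_c) = 867.3 m × 3265/594 = 4770 m.

4770 m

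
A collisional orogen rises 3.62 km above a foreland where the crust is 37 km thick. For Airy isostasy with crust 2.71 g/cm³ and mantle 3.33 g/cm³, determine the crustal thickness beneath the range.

Root depth r = h ρ_c / (ρ_m − ρ_c) = 3.62 km × 2.71 / 0.62 = 15.82 km.
Total thickness = T + h + r = 37 km + 3.62 km + 15.82 km = 56.4 km.

56.4 km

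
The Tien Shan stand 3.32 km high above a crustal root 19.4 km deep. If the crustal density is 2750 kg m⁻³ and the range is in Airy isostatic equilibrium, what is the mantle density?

3220 kg m⁻³

Airy balance: ρ_c h = (ρ_m − ρ_c) r → ρ_m = ρ_c (1 + h/r).
ρ_m = 2750 × (1 + 3.32 km/19.4 km) = 3220 kg m⁻³.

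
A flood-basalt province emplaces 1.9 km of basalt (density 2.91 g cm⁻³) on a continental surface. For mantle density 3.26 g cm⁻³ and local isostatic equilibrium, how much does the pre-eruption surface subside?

Subaerial loading: s = t ρ_load / ρ_m.
s = 1.9 km × 2.91/3.26 = 1.7 km.

1.7 km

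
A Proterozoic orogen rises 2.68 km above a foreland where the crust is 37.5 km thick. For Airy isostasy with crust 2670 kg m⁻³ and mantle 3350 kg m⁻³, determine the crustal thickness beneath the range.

Root depth r = h ρ_c / (ρ_m − ρ_c) = 2.68 km × 2670 / 680 = 10.52 km.
Total thickness = T + h + r = 37.5 km + 2.68 km + 10.52 km = 50.7 km.

50.7 km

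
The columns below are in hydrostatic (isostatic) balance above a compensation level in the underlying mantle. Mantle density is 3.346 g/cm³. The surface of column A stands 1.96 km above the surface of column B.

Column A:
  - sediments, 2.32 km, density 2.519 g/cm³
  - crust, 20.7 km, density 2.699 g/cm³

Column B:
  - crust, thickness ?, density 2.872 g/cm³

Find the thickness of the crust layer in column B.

18.5 km

Take the compensation level at the base of the deeper column (depth z_c below the surface of column A) and equate Σ ρ_i t_i down to z_c; mantle fills any gap and the z_c terms cancel.
Column A: 2.32×2.519 + 20.7×2.699 + (z_c − 23.02)×3.346
Column B: 1.96×0 + x×2.872 + (z_c − 1.96 − 0 − x)×3.346
The z_c×3.346 term appears on both sides and cancels. Collect the known terms of each column as K = Σ(ρt)_known − 3.346 × (depth of known layers): K_A = 61.71338 − 3.346×23.02 = −15.31154; K_B = 0 − 3.346×(1.96 + 0) = −6.55816.
Balance: K_A = K_B − x×(3.346 − 2.872), so x = (K_B − K_A)/(3.346 − 2.872) = 8.75338/0.474 = 18.5 km.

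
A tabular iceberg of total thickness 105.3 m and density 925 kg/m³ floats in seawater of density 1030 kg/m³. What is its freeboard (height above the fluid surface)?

Floating equilibrium: submerged depth d = t ρ_obj/ρ_fluid = 105.3 m × 925/1030 = 94.57 m.
Freeboard = t − d = 105.3 m − 94.57 m = 10.7 m.

10.7 m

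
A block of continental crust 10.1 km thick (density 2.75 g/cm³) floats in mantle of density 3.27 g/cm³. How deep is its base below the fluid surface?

8.49 km

Draft d = t ρ_obj/ρ_fluid = 10.1 km × 2.75/3.27 = 8.49 km.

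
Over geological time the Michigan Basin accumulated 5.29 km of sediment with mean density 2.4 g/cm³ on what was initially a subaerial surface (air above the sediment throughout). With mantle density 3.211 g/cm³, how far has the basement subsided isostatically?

Subaerial load: s = t ρ_sed / ρ_m = 5.29 km × 2.4/3.211 = 3.95 km.

3.95 km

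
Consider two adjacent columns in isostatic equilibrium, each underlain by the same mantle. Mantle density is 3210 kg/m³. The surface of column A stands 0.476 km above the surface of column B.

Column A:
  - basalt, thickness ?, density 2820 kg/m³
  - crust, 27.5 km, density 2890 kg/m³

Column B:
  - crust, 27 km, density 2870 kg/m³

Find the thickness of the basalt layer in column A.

4.89 km

Take the compensation level at the base of the deeper column (depth z_c below the surface of column A) and equate Σ ρ_i t_i down to z_c; mantle fills any gap and the z_c terms cancel.
Column A: x×2820 + 27.5×2890 + (z_c − 27.5 − x)×3210
Column B: 0.476×0 + 27×2870 + (z_c − 0.476 − 27)×3210
The z_c×3210 term appears on both sides and cancels. Collect the known terms of each column as K = Σ(ρt)_known − 3210 × (depth of known layers): K_A = 79475 − 3210×27.5 = −8800; K_B = 77490 − 3210×(0.476 + 27) = −10707.96.
Balance: K_A − x×(3210 − 2820) = K_B, so x = (K_A − K_B)/(3210 − 2820) = 1907.96/390 = 4.89 km.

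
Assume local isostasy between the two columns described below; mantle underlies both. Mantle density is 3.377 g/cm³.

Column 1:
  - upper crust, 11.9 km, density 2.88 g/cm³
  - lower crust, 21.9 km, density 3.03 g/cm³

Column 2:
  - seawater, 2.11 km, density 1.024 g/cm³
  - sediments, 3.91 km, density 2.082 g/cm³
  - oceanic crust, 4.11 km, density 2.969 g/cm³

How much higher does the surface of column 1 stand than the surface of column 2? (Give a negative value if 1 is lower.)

0.536 km

For any compensation level in the mantle, the mantle terms cancel and isostasy reduces to e = (Σt_1 − Σt_2) − (Σ(ρt)_1 − Σ(ρt)_2) / ρ_m.
Σt_1 = 33.8 km; Σt_2 = 10.13 km; Σ(ρt)_1 = 100.629; Σ(ρt)_2 = 22.50385 (in km·g/cm³).
e = (33.8 − 10.13) − (100.629 − 22.50385) / 3.377 = 0.536 km.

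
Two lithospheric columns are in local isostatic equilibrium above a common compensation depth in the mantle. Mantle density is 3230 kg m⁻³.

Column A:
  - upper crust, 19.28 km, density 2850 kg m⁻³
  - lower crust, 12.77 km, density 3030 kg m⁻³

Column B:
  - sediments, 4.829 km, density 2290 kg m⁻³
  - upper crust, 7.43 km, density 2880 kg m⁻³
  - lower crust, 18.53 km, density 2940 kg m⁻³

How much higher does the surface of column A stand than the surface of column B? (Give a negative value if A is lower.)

For any compensation level in the mantle, the mantle terms cancel and isostasy reduces to e = (Σt_A − Σt_B) − (Σ(ρt)_A − Σ(ρt)_B) / ρ_m.
Σt_A = 32.05 km; Σt_B = 30.789 km; Σ(ρt)_A = 93641.1; Σ(ρt)_B = 86935.01 (in km·kg m⁻³).
e = (32.05 − 30.789) − (93641.1 − 86935.01) / 3230 = −0.815 km.

−0.815 km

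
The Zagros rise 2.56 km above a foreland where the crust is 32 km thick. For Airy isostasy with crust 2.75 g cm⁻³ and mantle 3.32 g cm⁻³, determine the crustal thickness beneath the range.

Root depth r = h ρ_c / (ρ_m − ρ_c) = 2.56 km × 2.75 / 0.57 = 12.35 km.
Total thickness = T + h + r = 32 km + 2.56 km + 12.35 km = 46.9 km.

46.9 km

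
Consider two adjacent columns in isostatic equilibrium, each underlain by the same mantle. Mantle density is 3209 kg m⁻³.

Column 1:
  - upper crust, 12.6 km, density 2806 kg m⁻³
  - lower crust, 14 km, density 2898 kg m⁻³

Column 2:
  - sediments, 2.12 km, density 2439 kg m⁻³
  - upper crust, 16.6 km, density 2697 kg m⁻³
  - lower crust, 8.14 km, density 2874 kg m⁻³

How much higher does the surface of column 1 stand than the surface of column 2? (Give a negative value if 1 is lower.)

−1.07 km

For any compensation level in the mantle, the mantle terms cancel and isostasy reduces to e = (Σt_1 − Σt_2) − (Σ(ρt)_1 − Σ(ρt)_2) / ρ_m.
Σt_1 = 26.6 km; Σt_2 = 26.86 km; Σ(ρt)_1 = 75927.6; Σ(ρt)_2 = 73335.24 (in km·kg m⁻³).
e = (26.6 − 26.86) − (75927.6 − 73335.24) / 3209 = −1.07 km.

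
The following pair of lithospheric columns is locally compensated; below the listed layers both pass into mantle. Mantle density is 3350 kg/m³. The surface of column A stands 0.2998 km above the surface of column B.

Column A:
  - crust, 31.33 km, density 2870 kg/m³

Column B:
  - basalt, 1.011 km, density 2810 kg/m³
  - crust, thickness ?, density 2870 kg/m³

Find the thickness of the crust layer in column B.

Take the compensation level at the base of the deeper column (depth z_c below the surface of column A) and equate Σ ρ_i t_i down to z_c; mantle fills any gap and the z_c terms cancel.
Column A: 31.33×2870 + (z_c − 31.33)×3350
Column B: 0.2998×0 + 1.011×2810 + x×2870 + (z_c − 0.2998 − 1.011 − x)×3350
The z_c×3350 term appears on both sides and cancels. Collect the known terms of each column as K = Σ(ρt)_known − 3350 × (depth of known layers): K_A = 89917.1 − 3350×31.33 = −15038.4; K_B = 2840.91 − 3350×(0.2998 + 1.011) = −1550.27.
Balance: K_A = K_B − x×(3350 − 2870), so x = (K_B − K_A)/(3350 − 2870) = 13488.1/480 = 28.1 km.

28.1 km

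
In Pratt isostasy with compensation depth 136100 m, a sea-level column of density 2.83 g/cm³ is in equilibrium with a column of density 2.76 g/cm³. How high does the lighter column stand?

3450 m

ρ_ref D = ρ (D + h) → h = D (ρ_ref − ρ)/ρ.
h = 136100 m × (2.83 − 2.76)/2.76 = 3450 m.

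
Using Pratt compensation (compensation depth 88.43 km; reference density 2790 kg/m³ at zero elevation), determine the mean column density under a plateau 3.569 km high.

2680 kg/m³

Pratt balance: ρ_ref D = ρ (D + h).
ρ = ρ_ref D/(D + h) = 2790 × 88.43 km/(88.43 km + 3.569 km) = 2680 kg/m³.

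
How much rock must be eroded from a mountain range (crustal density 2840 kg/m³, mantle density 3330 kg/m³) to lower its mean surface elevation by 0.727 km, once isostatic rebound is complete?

Net drop Δ = e − u = e − e ρ_c/ρ_m = e (ρ_m − ρ_c)/ρ_m.
e = Δ ρ_m/(ρ_m − ρ_c) = 0.727 km × 3330/490 = 4.94 km.

4.94 km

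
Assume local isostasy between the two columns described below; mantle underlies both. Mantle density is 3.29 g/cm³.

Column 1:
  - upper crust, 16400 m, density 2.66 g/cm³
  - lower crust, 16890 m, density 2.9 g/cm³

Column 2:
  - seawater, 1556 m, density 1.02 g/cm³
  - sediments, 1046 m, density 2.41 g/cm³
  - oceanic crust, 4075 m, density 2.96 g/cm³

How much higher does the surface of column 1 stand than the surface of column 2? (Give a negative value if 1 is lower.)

3380 m

For any compensation level in the mantle, the mantle terms cancel and isostasy reduces to e = (Σt_1 − Σt_2) − (Σ(ρt)_1 − Σ(ρt)_2) / ρ_m.
Σt_1 = 33290 m; Σt_2 = 6677 m; Σ(ρt)_1 = 92605; Σ(ρt)_2 = 16169.98 (in m·g/cm³).
e = (33290 − 6677) − (92605 − 16169.98) / 3.29 = 3380 m.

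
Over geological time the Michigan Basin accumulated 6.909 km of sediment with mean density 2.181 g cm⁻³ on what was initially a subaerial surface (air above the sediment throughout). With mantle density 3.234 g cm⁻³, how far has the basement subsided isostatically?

Subaerial load: s = t ρ_sed / ρ_m = 6.909 km × 2.181/3.234 = 4.66 km.

4.66 km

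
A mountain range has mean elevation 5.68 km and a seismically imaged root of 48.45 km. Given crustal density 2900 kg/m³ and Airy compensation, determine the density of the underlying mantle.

3240 kg/m³

Airy balance: ρ_c h = (ρ_m − ρ_c) r → ρ_m = ρ_c (1 + h/r).
ρ_m = 2900 × (1 + 5.68 km/48.45 km) = 3240 kg/m³.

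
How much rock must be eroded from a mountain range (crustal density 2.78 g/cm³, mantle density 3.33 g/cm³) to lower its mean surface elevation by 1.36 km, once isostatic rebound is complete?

8.23 km

Net drop Δ = e − u = e − e ρ_c/ρ_m = e (ρ_m − ρ_c)/ρ_m.
e = Δ ρ_m/(ρ_m − ρ_c) = 1.36 km × 3.33/0.55 = 8.23 km.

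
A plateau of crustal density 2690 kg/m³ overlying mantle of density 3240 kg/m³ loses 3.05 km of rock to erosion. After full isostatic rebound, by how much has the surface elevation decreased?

Rebound u = e ρ_c/ρ_m = 3.05 km × 2690/3240 = 2.532 km.
Net surface drop = e − u = 3.05 km − 2.532 km = e (ρ_m − ρ_c)/ρ_m = 0.518 km.

0.518 km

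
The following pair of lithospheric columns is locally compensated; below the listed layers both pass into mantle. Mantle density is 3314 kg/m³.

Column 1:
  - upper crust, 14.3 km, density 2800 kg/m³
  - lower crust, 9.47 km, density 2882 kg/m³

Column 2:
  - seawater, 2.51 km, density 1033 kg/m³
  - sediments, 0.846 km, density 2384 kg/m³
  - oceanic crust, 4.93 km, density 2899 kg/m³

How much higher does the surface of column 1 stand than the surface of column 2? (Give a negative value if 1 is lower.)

For any compensation level in the mantle, the mantle terms cancel and isostasy reduces to e = (Σt_1 − Σt_2) − (Σ(ρt)_1 − Σ(ρt)_2) / ρ_m.
Σt_1 = 23.77 km; Σt_2 = 8.286 km; Σ(ρt)_1 = 67332.54; Σ(ρt)_2 = 18901.764 (in km·kg/m³).
e = (23.77 − 8.286) − (67332.54 − 18901.764) / 3314 = 0.87 km.

0.87 km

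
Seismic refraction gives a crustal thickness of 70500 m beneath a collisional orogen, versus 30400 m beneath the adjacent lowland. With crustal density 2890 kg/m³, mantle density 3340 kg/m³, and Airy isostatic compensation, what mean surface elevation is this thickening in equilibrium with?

Excess crust Δ = 70500 m − 30400 m = 40100 m, split between elevation h and root r with h + r = Δ.
Airy balance ρ_c h = (ρ_m − ρ_c) r gives r = h ρ_c/(ρ_m − ρ_c), so h (1 + ρ_c/(ρ_m − ρ_c)) = Δ, i.e. h = Δ (ρ_m − ρ_c)/ρ_m.
h = 40100 m × 450/3340 = 5400 m.

5400 m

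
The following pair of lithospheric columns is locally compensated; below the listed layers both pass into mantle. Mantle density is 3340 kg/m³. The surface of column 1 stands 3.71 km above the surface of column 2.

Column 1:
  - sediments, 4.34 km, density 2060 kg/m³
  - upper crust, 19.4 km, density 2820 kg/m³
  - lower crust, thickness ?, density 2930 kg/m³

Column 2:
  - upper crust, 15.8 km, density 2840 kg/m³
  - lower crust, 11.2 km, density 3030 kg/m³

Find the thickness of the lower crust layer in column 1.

Take the compensation level at the base of the deeper column (depth z_c below the surface of column 1) and equate Σ ρ_i t_i down to z_c; mantle fills any gap and the z_c terms cancel.
Column 1: 4.34×2060 + 19.4×2820 + x×2930 + (z_c − 23.74 − x)×3340
Column 2: 3.71×0 + 15.8×2840 + 11.2×3030 + (z_c − 3.71 − 27)×3340
The z_c×3340 term appears on both sides and cancels. Collect the known terms of each column as K = Σ(ρt)_known − 3340 × (depth of known layers): K_1 = 63648.4 − 3340×23.74 = −15643.2; K_2 = 78808 − 3340×(3.71 + 27) = −23763.4.
Balance: K_1 − x×(3340 − 2930) = K_2, so x = (K_1 − K_2)/(3340 − 2930) = 8120.2/410 = 19.8 km.

19.8 km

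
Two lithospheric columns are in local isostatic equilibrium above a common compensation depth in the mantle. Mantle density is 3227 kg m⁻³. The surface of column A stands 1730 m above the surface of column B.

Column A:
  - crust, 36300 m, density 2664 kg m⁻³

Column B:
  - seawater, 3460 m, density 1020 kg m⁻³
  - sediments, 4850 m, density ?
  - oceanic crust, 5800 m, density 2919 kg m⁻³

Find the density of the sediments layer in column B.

2110 kg m⁻³

Take the compensation level at the base of the deeper column (depth z_c below the surface of column A) and equate Σ ρ_i t_i down to z_c; mantle fills any gap and the z_c terms cancel.
Column A: 36300×2664 + (z_c − 36300)×3227
Column B: 1730×0 + 3460×1020 + 4850×ρ + 5800×2919 + (z_c − 1730 − 14110)×3227
The z_c×3227 term appears on both sides and cancels. Collect the known terms of each column as K = Σ(ρt)_known − 3227 × (depth of known layers): K_A = 96703200 − 3227×36300 = −20436900; K_B = 20459400 − 3227×(1730 + 14110) = −30656280.
Balance: K_A = K_B + 4850×ρ, so ρ = (K_A − K_B)/4850 = 10219400/4850 = 2110 kg m⁻³.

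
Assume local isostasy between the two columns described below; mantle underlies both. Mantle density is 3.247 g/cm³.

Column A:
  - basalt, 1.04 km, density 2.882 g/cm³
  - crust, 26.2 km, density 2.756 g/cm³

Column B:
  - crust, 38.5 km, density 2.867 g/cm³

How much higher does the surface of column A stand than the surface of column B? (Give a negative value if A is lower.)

For any compensation level in the mantle, the mantle terms cancel and isostasy reduces to e = (Σt_A − Σt_B) − (Σ(ρt)_A − Σ(ρt)_B) / ρ_m.
Σt_A = 27.24 km; Σt_B = 38.5 km; Σ(ρt)_A = 75.20448; Σ(ρt)_B = 110.3795 (in km·g/cm³).
e = (27.24 − 38.5) − (75.20448 − 110.3795) / 3.247 = −0.427 km.

−0.427 km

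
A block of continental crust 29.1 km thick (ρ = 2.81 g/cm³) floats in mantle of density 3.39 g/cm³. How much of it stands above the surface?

Floating equilibrium: submerged depth d = t ρ_obj/ρ_fluid = 29.1 km × 2.81/3.39 = 24.12 km.
Freeboard = t − d = 29.1 km − 24.12 km = 4.98 km.

4.98 km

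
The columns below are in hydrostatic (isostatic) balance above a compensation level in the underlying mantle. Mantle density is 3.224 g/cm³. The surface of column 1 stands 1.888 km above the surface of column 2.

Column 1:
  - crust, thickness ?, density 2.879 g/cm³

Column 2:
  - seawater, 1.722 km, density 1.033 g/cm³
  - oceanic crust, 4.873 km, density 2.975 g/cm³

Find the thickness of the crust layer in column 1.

32.1 km

Take the compensation level at the base of the deeper column (depth z_c below the surface of column 1) and equate Σ ρ_i t_i down to z_c; mantle fills any gap and the z_c terms cancel.
Column 1: x×2.879 + (z_c − 0 − x)×3.224
Column 2: 1.888×0 + 1.722×1.033 + 4.873×2.975 + (z_c − 1.888 − 6.595)×3.224
The z_c×3.224 term appears on both sides and cancels. Collect the known terms of each column as K = Σ(ρt)_known − 3.224 × (depth of known layers): K_1 = 0 − 3.224×0 = 0; K_2 = 16.276001 − 3.224×(1.888 + 6.595) = −11.073191.
Balance: K_1 − x×(3.224 − 2.879) = K_2, so x = (K_1 − K_2)/(3.224 − 2.879) = 11.0732/0.345 = 32.1 km.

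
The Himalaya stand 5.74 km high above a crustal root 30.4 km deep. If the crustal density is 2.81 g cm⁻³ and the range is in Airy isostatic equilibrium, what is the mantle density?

Airy balance: ρ_c h = (ρ_m − ρ_c) r → ρ_m = ρ_c (1 + h/r).
ρ_m = 2.81 × (1 + 5.74 km/30.4 km) = 3.34 g cm⁻³.

3.34 g cm⁻³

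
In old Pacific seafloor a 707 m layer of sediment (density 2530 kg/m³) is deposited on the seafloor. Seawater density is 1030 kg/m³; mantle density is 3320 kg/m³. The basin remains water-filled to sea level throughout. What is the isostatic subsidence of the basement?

Submarine loading: the sediment displaces seawater, and the subsidence is in turn flooded, so s (ρ_m − ρ_w) = t (ρ_sed − ρ_w).
s = 707 m × (2530 − 1030) / (3320 − 1030) = 463 m.

463 m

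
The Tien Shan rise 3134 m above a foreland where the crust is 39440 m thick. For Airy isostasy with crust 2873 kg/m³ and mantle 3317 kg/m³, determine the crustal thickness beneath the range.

Root depth r = h ρ_c / (ρ_m − ρ_c) = 3134 m × 2873 / 444 = 20280 m.
Total thickness = T + h + r = 39440 m + 3134 m + 20280 m = 62900 m.

62900 m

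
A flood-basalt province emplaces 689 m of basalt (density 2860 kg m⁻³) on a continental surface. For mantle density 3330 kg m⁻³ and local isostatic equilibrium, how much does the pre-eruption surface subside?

Subaerial loading: s = t ρ_load / ρ_m.
s = 689 m × 2860/3330 = 592 m.

592 m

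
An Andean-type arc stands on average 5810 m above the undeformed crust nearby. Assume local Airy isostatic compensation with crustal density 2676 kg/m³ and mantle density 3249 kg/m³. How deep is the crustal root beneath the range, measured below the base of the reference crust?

27100 m

Equating mass per unit area of the two columns: the weight of the topography is balanced by the buoyancy of the root, ρ_c h = (ρ_m − ρ_c) r.
r = h · ρ_c / (ρ_m − ρ_c) = 5810 m × 2676 / (3249 − 2676) = 27100 m.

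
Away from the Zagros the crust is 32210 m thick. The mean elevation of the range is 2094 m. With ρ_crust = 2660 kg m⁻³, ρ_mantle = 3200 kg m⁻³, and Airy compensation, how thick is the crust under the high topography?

44600 m

Root depth r = h ρ_c / (ρ_m − ρ_c) = 2094 m × 2660 / 540 = 10310 m.
Total thickness = T + h + r = 32210 m + 2094 m + 10310 m = 44600 m.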